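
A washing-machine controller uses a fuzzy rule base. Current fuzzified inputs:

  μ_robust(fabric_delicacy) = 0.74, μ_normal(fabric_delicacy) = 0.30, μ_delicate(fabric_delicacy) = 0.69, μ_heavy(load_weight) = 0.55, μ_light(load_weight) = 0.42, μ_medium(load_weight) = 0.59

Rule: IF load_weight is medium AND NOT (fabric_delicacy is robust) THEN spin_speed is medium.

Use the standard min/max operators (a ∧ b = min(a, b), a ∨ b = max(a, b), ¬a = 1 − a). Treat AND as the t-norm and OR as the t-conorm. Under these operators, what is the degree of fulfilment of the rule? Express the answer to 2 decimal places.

firing strength: medium=0.59, ¬robust=1−0.74=0.26; AND[min(a, b)] → w = 0.26

0.26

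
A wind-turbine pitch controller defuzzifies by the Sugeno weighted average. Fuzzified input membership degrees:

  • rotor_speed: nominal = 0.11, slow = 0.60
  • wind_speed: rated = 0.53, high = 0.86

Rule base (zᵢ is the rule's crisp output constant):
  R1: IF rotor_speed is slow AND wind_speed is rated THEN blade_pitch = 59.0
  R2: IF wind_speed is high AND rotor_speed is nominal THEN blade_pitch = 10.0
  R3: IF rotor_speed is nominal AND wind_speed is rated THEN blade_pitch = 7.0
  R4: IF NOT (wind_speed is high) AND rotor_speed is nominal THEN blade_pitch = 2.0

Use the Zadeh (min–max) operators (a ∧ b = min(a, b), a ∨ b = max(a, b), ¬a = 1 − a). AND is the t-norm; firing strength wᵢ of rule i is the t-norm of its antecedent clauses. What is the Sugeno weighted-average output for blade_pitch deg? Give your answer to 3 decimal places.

38.791

R1 (z=59.0): slow=0.60, rated=0.53; AND[min(a, b)] → w = 0.53
R2 (z=10.0): high=0.86, nominal=0.11; AND[min(a, b)] → w = 0.11
R3 (z=7.0): nominal=0.11, rated=0.53; AND[min(a, b)] → w = 0.11
R4 (z=2.0): ¬high=1−0.86=0.14, nominal=0.11; AND[min(a, b)] → w = 0.11
Weighted average = (0.53·59.0 + 0.11·10.0 + 0.11·7.0 + 0.11·2.0) / (0.53 + 0.11 + 0.11 + 0.11)
  = 33.3600 / 0.8600 = 38.791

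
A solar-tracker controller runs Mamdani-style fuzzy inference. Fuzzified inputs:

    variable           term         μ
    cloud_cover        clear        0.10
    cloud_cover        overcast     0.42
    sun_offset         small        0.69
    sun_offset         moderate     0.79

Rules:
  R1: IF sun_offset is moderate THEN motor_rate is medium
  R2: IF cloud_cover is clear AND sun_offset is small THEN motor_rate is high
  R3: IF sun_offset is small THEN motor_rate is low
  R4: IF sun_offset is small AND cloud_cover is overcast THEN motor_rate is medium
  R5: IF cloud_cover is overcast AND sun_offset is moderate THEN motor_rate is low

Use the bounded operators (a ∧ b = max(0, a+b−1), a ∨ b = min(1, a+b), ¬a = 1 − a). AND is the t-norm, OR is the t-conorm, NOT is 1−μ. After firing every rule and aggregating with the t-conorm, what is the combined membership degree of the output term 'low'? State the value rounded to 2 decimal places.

R1: moderate=0.79 → w = 0.79
R2: clear=0.10, small=0.69; AND[max(0, a+b−1)] → w = 0.00
R3: small=0.69 → w = 0.69
R4: small=0.69, overcast=0.42; AND[max(0, a+b−1)] → w = 0.11
R5: overcast=0.42, moderate=0.79; AND[max(0, a+b−1)] → w = 0.21
Rules with consequent 'low': {R3, R5} → strengths 0.69, 0.21
Aggregate via t-conorm [min(1, a+b)]: 0.90

0.90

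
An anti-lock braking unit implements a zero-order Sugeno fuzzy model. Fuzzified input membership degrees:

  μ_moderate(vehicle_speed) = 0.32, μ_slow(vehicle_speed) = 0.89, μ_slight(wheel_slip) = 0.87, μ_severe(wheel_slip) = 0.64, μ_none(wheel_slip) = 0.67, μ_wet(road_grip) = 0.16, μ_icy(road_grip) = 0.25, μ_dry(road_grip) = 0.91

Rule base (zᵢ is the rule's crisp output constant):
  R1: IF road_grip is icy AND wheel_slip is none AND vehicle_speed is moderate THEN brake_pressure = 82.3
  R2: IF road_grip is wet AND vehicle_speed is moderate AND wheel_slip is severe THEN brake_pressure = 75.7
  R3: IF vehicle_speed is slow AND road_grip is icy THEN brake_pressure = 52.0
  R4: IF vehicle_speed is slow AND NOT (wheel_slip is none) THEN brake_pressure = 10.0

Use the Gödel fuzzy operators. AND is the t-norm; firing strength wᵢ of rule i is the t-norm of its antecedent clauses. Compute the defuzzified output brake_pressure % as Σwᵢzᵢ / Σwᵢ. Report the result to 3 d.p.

49.482

R1 (z=82.3): icy=0.25, none=0.67, moderate=0.32; AND[min(a, b)] → w = 0.25
R2 (z=75.7): wet=0.16, moderate=0.32, severe=0.64; AND[min(a, b)] → w = 0.16
R3 (z=52.0): slow=0.89, icy=0.25; AND[min(a, b)] → w = 0.25
R4 (z=10.0): slow=0.89, ¬none=1−0.67=0.33; AND[min(a, b)] → w = 0.33
Weighted average = (0.25·82.3 + 0.16·75.7 + 0.25·52.0 + 0.33·10.0) / (0.25 + 0.16 + 0.25 + 0.33)
  = 48.9870 / 0.9900 = 49.482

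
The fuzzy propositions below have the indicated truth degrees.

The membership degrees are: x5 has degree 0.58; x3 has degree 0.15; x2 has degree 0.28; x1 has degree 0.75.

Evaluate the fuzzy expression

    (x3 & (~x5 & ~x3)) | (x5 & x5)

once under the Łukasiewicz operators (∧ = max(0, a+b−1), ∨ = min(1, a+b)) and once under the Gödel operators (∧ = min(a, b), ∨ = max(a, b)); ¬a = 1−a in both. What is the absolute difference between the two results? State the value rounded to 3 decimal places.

Under Łukasiewicz:
  ~x5 = 1 − 0.58 = 0.42
  ~x3 = 1 − 0.15 = 0.85
  ~x5 & ~x3 = max(0, a+b−1) on (0.42, 0.85) = 0.27
  x3 & (~x5 & ~x3) = max(0, a+b−1) on (0.15, 0.27) = 0.00
  x5 & x5 = max(0, a+b−1) on (0.58, 0.58) = 0.16
  (x3 & (~x5 & ~x3)) | (x5 & x5) = min(1, a+b) on (0.00, 0.16) = 0.16
  → value = 0.1600
Under Gödel:
  ~x5 = 1 − 0.58 = 0.42
  ~x3 = 1 − 0.15 = 0.85
  ~x5 & ~x3 = min(a, b) on (0.42, 0.85) = 0.42
  x3 & (~x5 & ~x3) = min(a, b) on (0.15, 0.42) = 0.15
  x5 & x5 = min(a, b) on (0.58, 0.58) = 0.58
  (x3 & (~x5 & ~x3)) | (x5 & x5) = max(a, b) on (0.15, 0.58) = 0.58
  → value = 0.5800
|0.1600 − 0.5800| = 0.420

0.420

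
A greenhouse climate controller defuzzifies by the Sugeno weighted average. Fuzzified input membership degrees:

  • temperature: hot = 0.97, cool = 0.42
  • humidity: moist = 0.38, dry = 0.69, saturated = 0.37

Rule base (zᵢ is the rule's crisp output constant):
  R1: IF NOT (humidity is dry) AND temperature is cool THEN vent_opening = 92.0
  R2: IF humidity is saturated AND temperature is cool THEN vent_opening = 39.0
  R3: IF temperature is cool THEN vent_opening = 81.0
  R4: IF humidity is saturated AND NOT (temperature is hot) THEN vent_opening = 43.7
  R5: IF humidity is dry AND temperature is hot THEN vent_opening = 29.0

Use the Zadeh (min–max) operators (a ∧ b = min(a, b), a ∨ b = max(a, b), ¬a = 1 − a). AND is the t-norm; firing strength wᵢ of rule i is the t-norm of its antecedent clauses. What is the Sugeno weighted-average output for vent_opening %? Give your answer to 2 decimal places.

54.01

R1 (z=92.0): ¬dry=1−0.69=0.31, cool=0.42; AND[min(a, b)] → w = 0.31
R2 (z=39.0): saturated=0.37, cool=0.42; AND[min(a, b)] → w = 0.37
R3 (z=81.0): cool=0.42 → w = 0.42
R4 (z=43.7): saturated=0.37, ¬hot=1−0.97=0.03; AND[min(a, b)] → w = 0.03
R5 (z=29.0): dry=0.69, hot=0.97; AND[min(a, b)] → w = 0.69
Weighted average = (0.31·92.0 + 0.37·39.0 + 0.42·81.0 + 0.03·43.7 + 0.69·29.0) / (0.31 + 0.37 + 0.42 + 0.03 + 0.69)
  = 98.2910 / 1.8200 = 54.01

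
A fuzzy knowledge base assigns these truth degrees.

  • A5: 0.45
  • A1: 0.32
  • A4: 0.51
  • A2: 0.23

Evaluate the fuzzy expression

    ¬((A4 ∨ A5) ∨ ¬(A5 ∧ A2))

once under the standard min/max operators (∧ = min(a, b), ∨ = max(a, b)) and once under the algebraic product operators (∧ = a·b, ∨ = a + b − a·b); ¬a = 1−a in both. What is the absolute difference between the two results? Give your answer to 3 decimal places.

0.202

Under standard min/max:
  A4 ∨ A5 = max(a, b) on (0.51, 0.45) = 0.51
  A5 ∧ A2 = min(a, b) on (0.45, 0.23) = 0.23
  ¬(A5 ∧ A2) = 1 − 0.23 = 0.77
  (A4 ∨ A5) ∨ ¬(A5 ∧ A2) = max(a, b) on (0.51, 0.77) = 0.77
  ¬((A4 ∨ A5) ∨ ¬(A5 ∧ A2)) = 1 − 0.77 = 0.23
  → value = 0.2300
Under algebraic product:
  A4 ∨ A5 = a + b − a·b on (0.5100, 0.4500) = 0.7305
  A5 ∧ A2 = a·b on (0.4500, 0.2300) = 0.1035
  ¬(A5 ∧ A2) = 1 − 0.1035 = 0.8965
  (A4 ∨ A5) ∨ ¬(A5 ∧ A2) = a + b − a·b on (0.7305, 0.8965) = 0.9721
  ¬((A4 ∨ A5) ∨ ¬(A5 ∧ A2)) = 1 − 0.9721 = 0.0279
  → value = 0.0279
|0.2300 − 0.0279| = 0.202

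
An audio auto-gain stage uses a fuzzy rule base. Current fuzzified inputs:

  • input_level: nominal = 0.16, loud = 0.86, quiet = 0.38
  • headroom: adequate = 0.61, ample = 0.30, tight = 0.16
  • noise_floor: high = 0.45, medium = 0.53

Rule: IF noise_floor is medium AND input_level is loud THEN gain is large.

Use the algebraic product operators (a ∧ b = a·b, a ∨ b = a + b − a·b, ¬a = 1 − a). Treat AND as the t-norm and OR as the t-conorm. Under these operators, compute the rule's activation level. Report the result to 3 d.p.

firing strength: medium=0.53, loud=0.86; AND[a·b] → w = 0.4558

0.456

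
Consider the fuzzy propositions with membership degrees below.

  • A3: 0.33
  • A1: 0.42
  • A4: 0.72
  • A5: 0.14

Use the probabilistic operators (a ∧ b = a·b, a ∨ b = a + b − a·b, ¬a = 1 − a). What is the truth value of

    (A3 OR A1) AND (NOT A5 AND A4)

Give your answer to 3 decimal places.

0.379

A3 OR A1 = a + b − a·b on (0.3300, 0.4200) = 0.6114
NOT A5 = 1 − 0.1400 = 0.8600
NOT A5 AND A4 = a·b on (0.8600, 0.7200) = 0.6192
(A3 OR A1) AND (NOT A5 AND A4) = a·b on (0.6114, 0.6192) = 0.3786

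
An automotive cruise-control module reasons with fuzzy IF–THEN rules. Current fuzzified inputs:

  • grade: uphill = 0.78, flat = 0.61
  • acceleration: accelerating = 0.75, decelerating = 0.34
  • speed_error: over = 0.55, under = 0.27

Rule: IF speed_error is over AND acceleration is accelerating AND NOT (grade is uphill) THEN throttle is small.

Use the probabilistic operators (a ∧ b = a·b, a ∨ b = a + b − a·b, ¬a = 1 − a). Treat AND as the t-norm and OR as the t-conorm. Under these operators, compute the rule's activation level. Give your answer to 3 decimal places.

firing strength: over=0.55, accelerating=0.75, ¬uphill=1−0.78=0.22; AND[a·b] → w = 0.0907

0.091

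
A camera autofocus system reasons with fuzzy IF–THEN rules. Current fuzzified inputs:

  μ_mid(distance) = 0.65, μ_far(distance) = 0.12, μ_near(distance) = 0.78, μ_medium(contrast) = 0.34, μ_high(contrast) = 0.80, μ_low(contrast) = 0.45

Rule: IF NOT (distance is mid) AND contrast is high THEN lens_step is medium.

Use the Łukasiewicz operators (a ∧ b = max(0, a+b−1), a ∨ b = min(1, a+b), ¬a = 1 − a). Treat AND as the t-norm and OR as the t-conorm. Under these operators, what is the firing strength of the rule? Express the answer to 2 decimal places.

0.15

firing strength: ¬mid=1−0.65=0.35, high=0.80; AND[max(0, a+b−1)] → w = 0.15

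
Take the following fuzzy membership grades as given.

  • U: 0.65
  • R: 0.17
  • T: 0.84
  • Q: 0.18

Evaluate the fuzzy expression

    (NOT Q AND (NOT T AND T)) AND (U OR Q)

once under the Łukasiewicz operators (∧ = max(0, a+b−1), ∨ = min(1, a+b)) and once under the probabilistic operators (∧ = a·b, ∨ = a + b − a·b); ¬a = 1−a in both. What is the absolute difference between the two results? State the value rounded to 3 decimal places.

0.079

Under Łukasiewicz:
  NOT Q = 1 − 0.18 = 0.82
  NOT T = 1 − 0.84 = 0.16
  NOT T AND T = max(0, a+b−1) on (0.16, 0.84) = 0.00
  NOT Q AND (NOT T AND T) = max(0, a+b−1) on (0.82, 0.00) = 0.00
  U OR Q = min(1, a+b) on (0.65, 0.18) = 0.83
  (NOT Q AND (NOT T AND T)) AND (U OR Q) = max(0, a+b−1) on (0.00, 0.83) = 0.00
  → value = 0.0000
Under probabilistic:
  NOT Q = 1 − 0.1800 = 0.8200
  NOT T = 1 − 0.8400 = 0.1600
  NOT T AND T = a·b on (0.1600, 0.8400) = 0.1344
  NOT Q AND (NOT T AND T) = a·b on (0.8200, 0.1344) = 0.1102
  U OR Q = a + b − a·b on (0.6500, 0.1800) = 0.7130
  (NOT Q AND (NOT T AND T)) AND (U OR Q) = a·b on (0.1102, 0.7130) = 0.0786
  → value = 0.0786
|0.0000 − 0.0786| = 0.079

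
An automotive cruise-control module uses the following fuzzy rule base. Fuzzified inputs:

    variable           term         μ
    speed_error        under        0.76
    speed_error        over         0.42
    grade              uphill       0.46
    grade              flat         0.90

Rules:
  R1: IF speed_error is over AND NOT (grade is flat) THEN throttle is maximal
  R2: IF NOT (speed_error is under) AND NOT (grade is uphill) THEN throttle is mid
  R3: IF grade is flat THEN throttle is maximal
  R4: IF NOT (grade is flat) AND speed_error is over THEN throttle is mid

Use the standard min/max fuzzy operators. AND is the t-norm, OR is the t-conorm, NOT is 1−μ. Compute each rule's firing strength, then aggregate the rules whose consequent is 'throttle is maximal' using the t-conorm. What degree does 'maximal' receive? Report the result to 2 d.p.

R1: over=0.42, ¬flat=1−0.90=0.10; AND[min(a, b)] → w = 0.10
R2: ¬under=1−0.76=0.24, ¬uphill=1−0.46=0.54; AND[min(a, b)] → w = 0.24
R3: flat=0.90 → w = 0.90
R4: ¬flat=1−0.90=0.10, over=0.42; AND[min(a, b)] → w = 0.10
Rules with consequent 'maximal': {R1, R3} → strengths 0.10, 0.90
Aggregate via t-conorm [max(a, b)]: 0.90

0.90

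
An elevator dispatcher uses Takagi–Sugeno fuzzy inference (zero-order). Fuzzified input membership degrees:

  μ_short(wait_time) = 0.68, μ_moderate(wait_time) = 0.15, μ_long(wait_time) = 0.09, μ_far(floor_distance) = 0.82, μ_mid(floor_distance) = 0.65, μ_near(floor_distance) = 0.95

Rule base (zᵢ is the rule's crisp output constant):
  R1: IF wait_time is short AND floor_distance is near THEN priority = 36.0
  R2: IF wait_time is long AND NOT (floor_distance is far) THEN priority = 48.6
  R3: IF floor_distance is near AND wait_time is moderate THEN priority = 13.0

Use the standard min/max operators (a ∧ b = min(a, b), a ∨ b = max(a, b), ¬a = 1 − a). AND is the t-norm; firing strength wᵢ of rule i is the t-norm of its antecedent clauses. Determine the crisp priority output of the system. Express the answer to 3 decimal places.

R1 (z=36.0): short=0.68, near=0.95; AND[min(a, b)] → w = 0.68
R2 (z=48.6): long=0.09, ¬far=1−0.82=0.18; AND[min(a, b)] → w = 0.09
R3 (z=13.0): near=0.95, moderate=0.15; AND[min(a, b)] → w = 0.15
Weighted average = (0.68·36.0 + 0.09·48.6 + 0.15·13.0) / (0.68 + 0.09 + 0.15)
  = 30.8040 / 0.9200 = 33.483

33.483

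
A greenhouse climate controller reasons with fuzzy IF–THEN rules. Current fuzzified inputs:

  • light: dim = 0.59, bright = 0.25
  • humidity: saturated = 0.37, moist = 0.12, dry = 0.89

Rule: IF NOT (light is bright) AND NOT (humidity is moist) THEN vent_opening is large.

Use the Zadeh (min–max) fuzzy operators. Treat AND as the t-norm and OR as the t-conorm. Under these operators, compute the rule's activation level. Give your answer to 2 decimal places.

0.75

firing strength: ¬bright=1−0.25=0.75, ¬moist=1−0.12=0.88; AND[min(a, b)] → w = 0.75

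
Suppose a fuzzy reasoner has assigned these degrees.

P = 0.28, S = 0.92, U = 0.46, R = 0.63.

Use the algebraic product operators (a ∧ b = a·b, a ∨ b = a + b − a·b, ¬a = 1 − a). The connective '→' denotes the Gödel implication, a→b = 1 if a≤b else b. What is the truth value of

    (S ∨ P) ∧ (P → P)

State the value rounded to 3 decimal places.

S ∨ P = a + b − a·b on (0.9200, 0.2800) = 0.9424
P → P  [Gödel: 1 if a≤b else b] with a=0.2800, b=0.2800 → 1.0000
(S ∨ P) ∧ (P → P) = a·b on (0.9424, 1.0000) = 0.9424

0.942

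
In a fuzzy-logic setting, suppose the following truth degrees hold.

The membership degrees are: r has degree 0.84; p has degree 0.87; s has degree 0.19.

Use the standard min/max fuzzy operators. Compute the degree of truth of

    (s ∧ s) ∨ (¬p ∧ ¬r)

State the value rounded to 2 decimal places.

0.19

s ∧ s = min(a, b) on (0.19, 0.19) = 0.19
¬p = 1 − 0.87 = 0.13
¬r = 1 − 0.84 = 0.16
¬p ∧ ¬r = min(a, b) on (0.13, 0.16) = 0.13
(s ∧ s) ∨ (¬p ∧ ¬r) = max(a, b) on (0.19, 0.13) = 0.19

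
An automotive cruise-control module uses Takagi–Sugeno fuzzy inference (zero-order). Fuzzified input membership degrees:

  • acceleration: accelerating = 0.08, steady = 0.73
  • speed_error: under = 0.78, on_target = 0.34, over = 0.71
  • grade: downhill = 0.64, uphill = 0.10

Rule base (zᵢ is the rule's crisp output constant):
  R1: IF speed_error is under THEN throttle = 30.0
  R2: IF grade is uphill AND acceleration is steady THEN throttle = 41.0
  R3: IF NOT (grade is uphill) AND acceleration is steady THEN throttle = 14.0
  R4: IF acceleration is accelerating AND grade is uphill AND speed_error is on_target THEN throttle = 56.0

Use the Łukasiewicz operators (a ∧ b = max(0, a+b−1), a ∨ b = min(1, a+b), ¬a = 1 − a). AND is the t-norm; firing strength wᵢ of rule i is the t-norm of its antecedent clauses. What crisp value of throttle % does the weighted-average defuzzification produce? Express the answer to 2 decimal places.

R1 (z=30.0): under=0.78 → w = 0.78
R2 (z=41.0): uphill=0.10, steady=0.73; AND[max(0, a+b−1)] → w = 0.00
R3 (z=14.0): ¬uphill=1−0.10=0.90, steady=0.73; AND[max(0, a+b−1)] → w = 0.63
R4 (z=56.0): accelerating=0.08, uphill=0.10, on_target=0.34; AND[max(0, a+b−1)] → w = 0.00
Weighted average = (0.78·30.0 + 0.00·41.0 + 0.63·14.0 + 0.00·56.0) / (0.78 + 0.00 + 0.63 + 0.00)
  = 32.2200 / 1.4100 = 22.85

22.85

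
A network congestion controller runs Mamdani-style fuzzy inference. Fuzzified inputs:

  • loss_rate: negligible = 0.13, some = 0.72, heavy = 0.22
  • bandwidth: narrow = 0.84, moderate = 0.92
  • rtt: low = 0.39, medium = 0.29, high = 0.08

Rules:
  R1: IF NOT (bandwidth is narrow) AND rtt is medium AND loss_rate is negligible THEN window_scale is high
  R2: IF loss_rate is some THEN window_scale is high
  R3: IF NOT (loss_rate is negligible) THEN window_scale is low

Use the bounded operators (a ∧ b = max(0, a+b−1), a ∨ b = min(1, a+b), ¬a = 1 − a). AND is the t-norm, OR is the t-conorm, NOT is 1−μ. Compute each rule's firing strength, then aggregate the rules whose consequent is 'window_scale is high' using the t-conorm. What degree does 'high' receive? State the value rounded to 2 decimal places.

0.72

R1: ¬narrow=1−0.84=0.16, medium=0.29, negligible=0.13; AND[max(0, a+b−1)] → w = 0.00
R2: some=0.72 → w = 0.72
R3: ¬negligible=1−0.13=0.87 → w = 0.87
Rules with consequent 'high': {R1, R2} → strengths 0.00, 0.72
Aggregate via t-conorm [min(1, a+b)]: 0.72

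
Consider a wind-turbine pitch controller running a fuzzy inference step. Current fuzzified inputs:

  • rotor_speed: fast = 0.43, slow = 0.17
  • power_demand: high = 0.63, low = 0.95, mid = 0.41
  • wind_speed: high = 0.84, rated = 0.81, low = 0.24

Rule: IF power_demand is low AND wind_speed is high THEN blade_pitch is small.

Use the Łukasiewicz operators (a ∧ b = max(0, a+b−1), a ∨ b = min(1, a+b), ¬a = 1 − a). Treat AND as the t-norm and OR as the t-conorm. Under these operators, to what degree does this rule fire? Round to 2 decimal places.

firing strength: low=0.95, high=0.84; AND[max(0, a+b−1)] → w = 0.79

0.79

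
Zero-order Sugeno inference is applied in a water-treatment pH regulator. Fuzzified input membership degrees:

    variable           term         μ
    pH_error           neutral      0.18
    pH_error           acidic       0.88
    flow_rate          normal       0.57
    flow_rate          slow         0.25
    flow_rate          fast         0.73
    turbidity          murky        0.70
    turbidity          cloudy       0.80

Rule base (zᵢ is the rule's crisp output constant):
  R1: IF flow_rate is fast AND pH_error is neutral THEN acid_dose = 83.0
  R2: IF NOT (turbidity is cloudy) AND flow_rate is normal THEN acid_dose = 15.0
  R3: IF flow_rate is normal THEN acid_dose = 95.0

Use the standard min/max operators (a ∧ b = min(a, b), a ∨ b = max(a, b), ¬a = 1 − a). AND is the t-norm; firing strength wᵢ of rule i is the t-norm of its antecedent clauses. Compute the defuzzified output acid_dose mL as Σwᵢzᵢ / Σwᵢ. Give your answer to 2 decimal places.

75.88

R1 (z=83.0): fast=0.73, neutral=0.18; AND[min(a, b)] → w = 0.18
R2 (z=15.0): ¬cloudy=1−0.80=0.20, normal=0.57; AND[min(a, b)] → w = 0.20
R3 (z=95.0): normal=0.57 → w = 0.57
Weighted average = (0.18·83.0 + 0.20·15.0 + 0.57·95.0) / (0.18 + 0.20 + 0.57)
  = 72.0900 / 0.9500 = 75.88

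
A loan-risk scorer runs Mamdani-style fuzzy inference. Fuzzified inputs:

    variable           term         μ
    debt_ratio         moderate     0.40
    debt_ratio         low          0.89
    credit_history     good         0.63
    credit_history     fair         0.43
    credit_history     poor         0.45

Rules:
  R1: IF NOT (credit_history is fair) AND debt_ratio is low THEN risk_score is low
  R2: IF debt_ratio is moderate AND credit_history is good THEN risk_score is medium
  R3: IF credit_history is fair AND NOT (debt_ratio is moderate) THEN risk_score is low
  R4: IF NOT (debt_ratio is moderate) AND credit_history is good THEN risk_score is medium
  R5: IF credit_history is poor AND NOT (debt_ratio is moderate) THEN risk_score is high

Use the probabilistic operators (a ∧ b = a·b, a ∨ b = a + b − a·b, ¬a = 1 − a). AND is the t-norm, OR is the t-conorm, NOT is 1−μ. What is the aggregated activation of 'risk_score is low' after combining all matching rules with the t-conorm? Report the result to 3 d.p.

R1: ¬fair=1−0.43=0.57, low=0.89; AND[a·b] → w = 0.5073
R2: moderate=0.40, good=0.63; AND[a·b] → w = 0.2520
R3: fair=0.43, ¬moderate=1−0.40=0.60; AND[a·b] → w = 0.2580
R4: ¬moderate=1−0.40=0.60, good=0.63; AND[a·b] → w = 0.3780
R5: poor=0.45, ¬moderate=1−0.40=0.60; AND[a·b] → w = 0.2700
Rules with consequent 'low': {R1, R3} → strengths 0.5073, 0.2580
Aggregate via t-conorm [a + b − a·b]: 0.6344

0.634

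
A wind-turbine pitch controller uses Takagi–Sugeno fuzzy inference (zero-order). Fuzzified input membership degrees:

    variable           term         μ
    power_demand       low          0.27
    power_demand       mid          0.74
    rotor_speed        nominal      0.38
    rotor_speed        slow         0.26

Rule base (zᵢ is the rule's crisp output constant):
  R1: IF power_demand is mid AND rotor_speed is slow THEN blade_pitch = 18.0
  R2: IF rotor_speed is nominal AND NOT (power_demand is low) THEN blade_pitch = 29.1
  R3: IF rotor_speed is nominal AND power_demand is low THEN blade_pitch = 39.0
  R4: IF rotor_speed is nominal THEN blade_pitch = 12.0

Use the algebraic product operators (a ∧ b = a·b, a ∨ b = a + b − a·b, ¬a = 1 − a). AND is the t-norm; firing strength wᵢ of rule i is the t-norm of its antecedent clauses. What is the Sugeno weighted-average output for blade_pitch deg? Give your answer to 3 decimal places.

21.101

R1 (z=18.0): mid=0.74, slow=0.26; AND[a·b] → w = 0.1924
R2 (z=29.1): nominal=0.38, ¬low=1−0.27=0.73; AND[a·b] → w = 0.2774
R3 (z=39.0): nominal=0.38, low=0.27; AND[a·b] → w = 0.1026
R4 (z=12.0): nominal=0.38 → w = 0.3800
Weighted average = (0.1924·18.0 + 0.2774·29.1 + 0.1026·39.0 + 0.3800·12.0) / (0.1924 + 0.2774 + 0.1026 + 0.3800)
  = 20.0969 / 0.9524 = 21.101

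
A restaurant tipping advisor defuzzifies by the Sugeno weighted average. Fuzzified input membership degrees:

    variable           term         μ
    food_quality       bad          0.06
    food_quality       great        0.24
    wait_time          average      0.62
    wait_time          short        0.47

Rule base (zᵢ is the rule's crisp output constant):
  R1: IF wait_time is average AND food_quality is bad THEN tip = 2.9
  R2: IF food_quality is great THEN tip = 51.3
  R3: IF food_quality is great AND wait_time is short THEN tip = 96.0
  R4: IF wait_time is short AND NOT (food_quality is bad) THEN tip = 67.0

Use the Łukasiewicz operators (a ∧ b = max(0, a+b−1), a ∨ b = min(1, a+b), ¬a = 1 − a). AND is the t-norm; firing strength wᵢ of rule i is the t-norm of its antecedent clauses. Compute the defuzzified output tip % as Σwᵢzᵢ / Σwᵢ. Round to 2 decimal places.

61.20

R1 (z=2.9): average=0.62, bad=0.06; AND[max(0, a+b−1)] → w = 0.00
R2 (z=51.3): great=0.24 → w = 0.24
R3 (z=96.0): great=0.24, short=0.47; AND[max(0, a+b−1)] → w = 0.00
R4 (z=67.0): short=0.47, ¬bad=1−0.06=0.94; AND[max(0, a+b−1)] → w = 0.41
Weighted average = (0.00·2.9 + 0.24·51.3 + 0.00·96.0 + 0.41·67.0) / (0.00 + 0.24 + 0.00 + 0.41)
  = 39.7820 / 0.6500 = 61.20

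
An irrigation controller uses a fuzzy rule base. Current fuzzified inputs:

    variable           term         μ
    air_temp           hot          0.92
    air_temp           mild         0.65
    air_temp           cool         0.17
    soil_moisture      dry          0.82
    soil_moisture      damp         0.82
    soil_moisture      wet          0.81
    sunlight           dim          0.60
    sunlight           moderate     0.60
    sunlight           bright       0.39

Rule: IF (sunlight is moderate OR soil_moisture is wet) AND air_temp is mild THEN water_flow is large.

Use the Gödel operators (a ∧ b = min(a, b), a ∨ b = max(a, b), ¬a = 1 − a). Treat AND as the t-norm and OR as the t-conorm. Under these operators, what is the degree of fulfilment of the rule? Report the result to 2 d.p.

0.65

firing strength: (moderate=0.60 OR wet=0.81) = 0.81; AND[min(a, b)] with mild=0.65 → w = 0.65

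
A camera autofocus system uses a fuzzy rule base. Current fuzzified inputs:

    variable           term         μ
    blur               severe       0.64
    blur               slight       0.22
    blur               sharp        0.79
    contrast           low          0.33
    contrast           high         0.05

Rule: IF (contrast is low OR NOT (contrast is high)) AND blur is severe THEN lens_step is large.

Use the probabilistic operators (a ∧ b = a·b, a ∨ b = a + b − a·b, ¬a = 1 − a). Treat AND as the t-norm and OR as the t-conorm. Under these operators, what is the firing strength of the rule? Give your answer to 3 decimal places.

firing strength: (low=0.33 OR ¬high=1−0.05=0.95) = 0.9665; AND[a·b] with severe=0.64 → w = 0.6186

0.619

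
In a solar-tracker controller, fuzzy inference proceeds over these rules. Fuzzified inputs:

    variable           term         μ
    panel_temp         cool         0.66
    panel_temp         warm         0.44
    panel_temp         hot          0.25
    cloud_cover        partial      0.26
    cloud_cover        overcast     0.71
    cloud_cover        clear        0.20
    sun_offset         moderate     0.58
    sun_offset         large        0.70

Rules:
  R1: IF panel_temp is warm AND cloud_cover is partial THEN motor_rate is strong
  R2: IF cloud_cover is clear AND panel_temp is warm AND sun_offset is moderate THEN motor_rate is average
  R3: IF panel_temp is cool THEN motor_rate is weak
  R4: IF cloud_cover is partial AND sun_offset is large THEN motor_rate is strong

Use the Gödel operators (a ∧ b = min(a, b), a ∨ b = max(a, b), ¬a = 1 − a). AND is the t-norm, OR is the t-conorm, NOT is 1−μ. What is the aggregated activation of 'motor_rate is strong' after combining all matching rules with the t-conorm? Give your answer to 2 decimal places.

R1: warm=0.44, partial=0.26; AND[min(a, b)] → w = 0.26
R2: clear=0.20, warm=0.44, moderate=0.58; AND[min(a, b)] → w = 0.20
R3: cool=0.66 → w = 0.66
R4: partial=0.26, large=0.70; AND[min(a, b)] → w = 0.26
Rules with consequent 'strong': {R1, R4} → strengths 0.26, 0.26
Aggregate via t-conorm [max(a, b)]: 0.26

0.26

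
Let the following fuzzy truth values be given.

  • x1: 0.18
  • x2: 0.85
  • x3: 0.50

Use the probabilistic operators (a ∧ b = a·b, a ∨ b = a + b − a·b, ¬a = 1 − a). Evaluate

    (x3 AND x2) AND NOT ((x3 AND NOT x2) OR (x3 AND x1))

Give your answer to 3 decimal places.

x3 AND x2 = a·b on (0.5000, 0.8500) = 0.4250
NOT x2 = 1 − 0.8500 = 0.1500
x3 AND NOT x2 = a·b on (0.5000, 0.1500) = 0.0750
x3 AND x1 = a·b on (0.5000, 0.1800) = 0.0900
(x3 AND NOT x2) OR (x3 AND x1) = a + b − a·b on (0.0750, 0.0900) = 0.1583
NOT ((x3 AND NOT x2) OR (x3 AND x1)) = 1 − 0.1583 = 0.8417
(x3 AND x2) AND NOT ((x3 AND NOT x2) OR (x3 AND x1)) = a·b on (0.4250, 0.8417) = 0.3577

0.358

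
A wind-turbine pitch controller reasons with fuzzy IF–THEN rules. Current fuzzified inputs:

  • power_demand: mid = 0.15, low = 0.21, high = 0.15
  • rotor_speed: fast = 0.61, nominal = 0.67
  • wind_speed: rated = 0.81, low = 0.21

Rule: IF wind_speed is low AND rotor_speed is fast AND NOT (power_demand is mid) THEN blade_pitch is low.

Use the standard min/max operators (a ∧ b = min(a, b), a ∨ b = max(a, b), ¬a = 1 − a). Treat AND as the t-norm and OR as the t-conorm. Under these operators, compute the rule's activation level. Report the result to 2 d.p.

0.21

firing strength: low=0.21, fast=0.61, ¬mid=1−0.15=0.85; AND[min(a, b)] → w = 0.21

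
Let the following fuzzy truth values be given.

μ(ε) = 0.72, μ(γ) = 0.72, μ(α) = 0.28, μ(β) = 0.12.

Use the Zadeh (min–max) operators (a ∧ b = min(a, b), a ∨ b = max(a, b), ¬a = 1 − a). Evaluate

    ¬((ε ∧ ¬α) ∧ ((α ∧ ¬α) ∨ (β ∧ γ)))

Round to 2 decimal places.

0.72

¬α = 1 − 0.28 = 0.72
ε ∧ ¬α = min(a, b) on (0.72, 0.72) = 0.72
¬α = 1 − 0.28 = 0.72
α ∧ ¬α = min(a, b) on (0.28, 0.72) = 0.28
β ∧ γ = min(a, b) on (0.12, 0.72) = 0.12
(α ∧ ¬α) ∨ (β ∧ γ) = max(a, b) on (0.28, 0.12) = 0.28
(ε ∧ ¬α) ∧ ((α ∧ ¬α) ∨ (β ∧ γ)) = min(a, b) on (0.72, 0.28) = 0.28
¬((ε ∧ ¬α) ∧ ((α ∧ ¬α) ∨ (β ∧ γ))) = 1 − 0.28 = 0.72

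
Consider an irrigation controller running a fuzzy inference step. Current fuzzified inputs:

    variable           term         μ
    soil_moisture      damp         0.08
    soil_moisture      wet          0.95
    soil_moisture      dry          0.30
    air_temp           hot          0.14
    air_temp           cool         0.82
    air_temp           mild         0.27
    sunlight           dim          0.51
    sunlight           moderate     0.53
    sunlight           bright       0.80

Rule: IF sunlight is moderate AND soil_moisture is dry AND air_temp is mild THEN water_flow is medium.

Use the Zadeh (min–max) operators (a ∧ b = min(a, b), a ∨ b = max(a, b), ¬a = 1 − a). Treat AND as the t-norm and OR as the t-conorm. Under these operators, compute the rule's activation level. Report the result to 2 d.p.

0.27

firing strength: moderate=0.53, dry=0.30, mild=0.27; AND[min(a, b)] → w = 0.27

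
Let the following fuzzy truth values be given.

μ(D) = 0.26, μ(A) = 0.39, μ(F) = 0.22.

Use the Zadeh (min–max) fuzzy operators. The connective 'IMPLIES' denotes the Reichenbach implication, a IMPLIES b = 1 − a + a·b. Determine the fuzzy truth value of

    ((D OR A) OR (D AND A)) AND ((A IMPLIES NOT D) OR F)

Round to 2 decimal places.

0.39

D OR A = max(a, b) on (0.26, 0.39) = 0.39
D AND A = min(a, b) on (0.26, 0.39) = 0.26
(D OR A) OR (D AND A) = max(a, b) on (0.39, 0.26) = 0.39
NOT D = 1 − 0.26 = 0.74
A IMPLIES NOT D  [Reichenbach: 1 − a + a·b] with a=0.39, b=0.74 → 0.90
(A IMPLIES NOT D) OR F = max(a, b) on (0.90, 0.22) = 0.90
((D OR A) OR (D AND A)) AND ((A IMPLIES NOT D) OR F) = min(a, b) on (0.39, 0.90) = 0.39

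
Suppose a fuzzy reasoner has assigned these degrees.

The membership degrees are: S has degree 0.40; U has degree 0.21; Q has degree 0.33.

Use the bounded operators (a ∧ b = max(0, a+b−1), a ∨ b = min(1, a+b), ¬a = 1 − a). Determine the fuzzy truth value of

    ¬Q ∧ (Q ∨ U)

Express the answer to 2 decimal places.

¬Q = 1 − 0.33 = 0.67
Q ∨ U = min(1, a+b) on (0.33, 0.21) = 0.54
¬Q ∧ (Q ∨ U) = max(0, a+b−1) on (0.67, 0.54) = 0.21

0.21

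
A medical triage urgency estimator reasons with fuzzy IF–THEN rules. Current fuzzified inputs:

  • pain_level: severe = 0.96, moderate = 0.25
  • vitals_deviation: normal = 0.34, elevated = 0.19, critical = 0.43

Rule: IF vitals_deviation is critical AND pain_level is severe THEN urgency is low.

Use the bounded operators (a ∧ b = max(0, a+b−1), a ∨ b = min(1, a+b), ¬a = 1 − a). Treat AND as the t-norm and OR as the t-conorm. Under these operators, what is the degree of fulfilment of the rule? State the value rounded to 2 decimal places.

0.39

firing strength: critical=0.43, severe=0.96; AND[max(0, a+b−1)] → w = 0.39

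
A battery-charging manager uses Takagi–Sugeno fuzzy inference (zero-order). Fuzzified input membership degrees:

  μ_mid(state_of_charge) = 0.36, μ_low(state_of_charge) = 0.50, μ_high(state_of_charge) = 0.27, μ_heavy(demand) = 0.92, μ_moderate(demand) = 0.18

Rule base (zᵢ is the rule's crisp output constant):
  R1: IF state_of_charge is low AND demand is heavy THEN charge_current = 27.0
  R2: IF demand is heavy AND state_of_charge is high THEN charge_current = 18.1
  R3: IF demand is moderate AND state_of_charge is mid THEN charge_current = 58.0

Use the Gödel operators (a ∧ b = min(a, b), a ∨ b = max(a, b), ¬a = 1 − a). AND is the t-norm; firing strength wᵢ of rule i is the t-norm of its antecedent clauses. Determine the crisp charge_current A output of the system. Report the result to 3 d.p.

R1 (z=27.0): low=0.50, heavy=0.92; AND[min(a, b)] → w = 0.50
R2 (z=18.1): heavy=0.92, high=0.27; AND[min(a, b)] → w = 0.27
R3 (z=58.0): moderate=0.18, mid=0.36; AND[min(a, b)] → w = 0.18
Weighted average = (0.50·27.0 + 0.27·18.1 + 0.18·58.0) / (0.50 + 0.27 + 0.18)
  = 28.8270 / 0.9500 = 30.344

30.344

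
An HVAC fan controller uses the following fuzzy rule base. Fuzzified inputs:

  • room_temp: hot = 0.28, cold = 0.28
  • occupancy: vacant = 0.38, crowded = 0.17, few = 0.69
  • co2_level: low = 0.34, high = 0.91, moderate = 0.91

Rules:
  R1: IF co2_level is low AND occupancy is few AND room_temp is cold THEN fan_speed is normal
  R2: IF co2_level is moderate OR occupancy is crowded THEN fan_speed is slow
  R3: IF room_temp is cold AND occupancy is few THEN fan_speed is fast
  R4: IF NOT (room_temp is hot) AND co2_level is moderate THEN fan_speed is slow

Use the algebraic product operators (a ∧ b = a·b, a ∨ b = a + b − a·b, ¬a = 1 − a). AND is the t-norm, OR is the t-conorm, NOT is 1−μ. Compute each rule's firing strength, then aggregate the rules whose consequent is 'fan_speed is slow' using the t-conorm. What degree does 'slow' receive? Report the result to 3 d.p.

R1: low=0.34, few=0.69, cold=0.28; AND[a·b] → w = 0.0657
R2: moderate=0.91, crowded=0.17; OR[a + b − a·b] → w = 0.9253
R3: cold=0.28, few=0.69; AND[a·b] → w = 0.1932
R4: ¬hot=1−0.28=0.72, moderate=0.91; AND[a·b] → w = 0.6552
Rules with consequent 'slow': {R2, R4} → strengths 0.9253, 0.6552
Aggregate via t-conorm [a + b − a·b]: 0.9742

0.974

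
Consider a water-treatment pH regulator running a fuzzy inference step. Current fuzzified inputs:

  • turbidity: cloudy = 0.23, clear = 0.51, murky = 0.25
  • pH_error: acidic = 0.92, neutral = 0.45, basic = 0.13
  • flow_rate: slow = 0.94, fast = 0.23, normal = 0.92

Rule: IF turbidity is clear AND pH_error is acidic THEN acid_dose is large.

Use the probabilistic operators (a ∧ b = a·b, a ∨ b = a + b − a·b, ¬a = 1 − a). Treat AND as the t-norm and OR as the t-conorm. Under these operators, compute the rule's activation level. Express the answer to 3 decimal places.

firing strength: clear=0.51, acidic=0.92; AND[a·b] → w = 0.4692

0.469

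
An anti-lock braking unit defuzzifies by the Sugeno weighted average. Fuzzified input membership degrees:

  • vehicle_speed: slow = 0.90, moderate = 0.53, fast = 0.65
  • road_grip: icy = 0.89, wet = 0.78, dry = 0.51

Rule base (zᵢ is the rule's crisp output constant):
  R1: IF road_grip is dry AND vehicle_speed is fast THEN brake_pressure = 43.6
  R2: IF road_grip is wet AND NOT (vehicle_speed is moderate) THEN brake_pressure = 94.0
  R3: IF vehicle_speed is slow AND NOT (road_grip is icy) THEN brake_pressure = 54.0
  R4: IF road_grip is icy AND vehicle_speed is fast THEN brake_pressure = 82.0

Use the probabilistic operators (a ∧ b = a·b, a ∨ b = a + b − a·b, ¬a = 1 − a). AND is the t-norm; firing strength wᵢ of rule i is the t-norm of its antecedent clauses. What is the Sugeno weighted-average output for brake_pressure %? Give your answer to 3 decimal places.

73.929

R1 (z=43.6): dry=0.51, fast=0.65; AND[a·b] → w = 0.3315
R2 (z=94.0): wet=0.78, ¬moderate=1−0.53=0.47; AND[a·b] → w = 0.3666
R3 (z=54.0): slow=0.90, ¬icy=1−0.89=0.11; AND[a·b] → w = 0.0990
R4 (z=82.0): icy=0.89, fast=0.65; AND[a·b] → w = 0.5785
Weighted average = (0.3315·43.6 + 0.3666·94.0 + 0.0990·54.0 + 0.5785·82.0) / (0.3315 + 0.3666 + 0.0990 + 0.5785)
  = 101.6968 / 1.3756 = 73.929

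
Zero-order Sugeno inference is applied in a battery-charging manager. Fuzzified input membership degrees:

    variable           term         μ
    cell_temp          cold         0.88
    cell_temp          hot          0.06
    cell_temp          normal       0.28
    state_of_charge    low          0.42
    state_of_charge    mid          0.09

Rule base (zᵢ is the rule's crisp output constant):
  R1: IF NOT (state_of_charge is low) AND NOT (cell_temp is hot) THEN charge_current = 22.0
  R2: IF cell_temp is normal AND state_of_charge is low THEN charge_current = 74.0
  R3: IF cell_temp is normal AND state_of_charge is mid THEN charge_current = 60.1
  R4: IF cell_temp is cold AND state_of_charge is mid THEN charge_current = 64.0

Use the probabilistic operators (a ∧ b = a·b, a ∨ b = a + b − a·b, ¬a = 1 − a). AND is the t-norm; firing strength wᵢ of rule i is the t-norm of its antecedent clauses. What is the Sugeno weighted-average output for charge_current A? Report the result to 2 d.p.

R1 (z=22.0): ¬low=1−0.42=0.58, ¬hot=1−0.06=0.94; AND[a·b] → w = 0.5452
R2 (z=74.0): normal=0.28, low=0.42; AND[a·b] → w = 0.1176
R3 (z=60.1): normal=0.28, mid=0.09; AND[a·b] → w = 0.0252
R4 (z=64.0): cold=0.88, mid=0.09; AND[a·b] → w = 0.0792
Weighted average = (0.5452·22.0 + 0.1176·74.0 + 0.0252·60.1 + 0.0792·64.0) / (0.5452 + 0.1176 + 0.0252 + 0.0792)
  = 27.2801 / 0.7672 = 35.56

35.56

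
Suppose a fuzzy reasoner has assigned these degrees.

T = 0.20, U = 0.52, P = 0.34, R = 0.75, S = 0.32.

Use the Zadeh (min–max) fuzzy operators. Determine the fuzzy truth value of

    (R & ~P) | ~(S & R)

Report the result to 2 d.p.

~P = 1 − 0.34 = 0.66
R & ~P = min(a, b) on (0.75, 0.66) = 0.66
S & R = min(a, b) on (0.32, 0.75) = 0.32
~(S & R) = 1 − 0.32 = 0.68
(R & ~P) | ~(S & R) = max(a, b) on (0.66, 0.68) = 0.68

0.68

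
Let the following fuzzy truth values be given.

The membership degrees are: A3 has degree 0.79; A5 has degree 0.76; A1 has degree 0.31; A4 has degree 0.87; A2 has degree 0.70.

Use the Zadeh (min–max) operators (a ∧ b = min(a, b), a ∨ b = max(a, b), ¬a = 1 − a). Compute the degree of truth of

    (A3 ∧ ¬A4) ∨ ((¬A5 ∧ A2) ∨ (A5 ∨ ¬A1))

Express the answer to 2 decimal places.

0.76

¬A4 = 1 − 0.87 = 0.13
A3 ∧ ¬A4 = min(a, b) on (0.79, 0.13) = 0.13
¬A5 = 1 − 0.76 = 0.24
¬A5 ∧ A2 = min(a, b) on (0.24, 0.70) = 0.24
¬A1 = 1 − 0.31 = 0.69
A5 ∨ ¬A1 = max(a, b) on (0.76, 0.69) = 0.76
(¬A5 ∧ A2) ∨ (A5 ∨ ¬A1) = max(a, b) on (0.24, 0.76) = 0.76
(A3 ∧ ¬A4) ∨ ((¬A5 ∧ A2) ∨ (A5 ∨ ¬A1)) = max(a, b) on (0.13, 0.76) = 0.76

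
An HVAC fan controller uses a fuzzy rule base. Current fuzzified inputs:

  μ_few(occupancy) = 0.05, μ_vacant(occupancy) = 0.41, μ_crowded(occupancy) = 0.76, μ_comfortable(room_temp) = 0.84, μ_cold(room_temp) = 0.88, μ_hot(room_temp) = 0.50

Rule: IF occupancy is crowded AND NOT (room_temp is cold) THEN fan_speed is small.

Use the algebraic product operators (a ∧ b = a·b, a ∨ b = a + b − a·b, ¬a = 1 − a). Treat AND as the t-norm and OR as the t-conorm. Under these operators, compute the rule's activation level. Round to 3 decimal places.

0.091

firing strength: crowded=0.76, ¬cold=1−0.88=0.12; AND[a·b] → w = 0.0912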